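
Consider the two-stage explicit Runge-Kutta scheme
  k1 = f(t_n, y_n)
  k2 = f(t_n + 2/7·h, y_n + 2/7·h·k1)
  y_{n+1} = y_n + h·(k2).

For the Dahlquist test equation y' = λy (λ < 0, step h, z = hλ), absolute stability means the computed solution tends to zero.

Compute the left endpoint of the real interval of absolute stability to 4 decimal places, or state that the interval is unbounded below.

Set f=λy, z=hλ:
  k1=λy_n ⇒ h·k1=z·y_n;  k2=λ(1+2/7z)y_n ⇒ h·k2=z(1+2/7z)y_n
  y_{n+1}/y_n = 1 + z(1+2/7z) = 1 + z + 2/7z²
  ⇒ R(z) = 1 + z + 2/7z².

Boundary: |R(x)|=1, x<0.
x=-1.13: |R|=0.2348
R=1: x+2/7x²=0 ⇒ x=−7/2=-3.5000; min R=1−1/(4·2/7)=0.1250>−1
Confirm numerically:
  x=-3.288: |R|=0.80084 <1
  x=-2.847: |R|=0.46883 <1
  x=-2.801: |R|=0.44060 <1
  x=-4.094: |R|=1.69481 >1
  x=-4.089: |R|=1.68812 >1
  x=-4.018: |R|=1.59466 >1
Stable set (-3.5000, 0).

left endpoint -3.5000.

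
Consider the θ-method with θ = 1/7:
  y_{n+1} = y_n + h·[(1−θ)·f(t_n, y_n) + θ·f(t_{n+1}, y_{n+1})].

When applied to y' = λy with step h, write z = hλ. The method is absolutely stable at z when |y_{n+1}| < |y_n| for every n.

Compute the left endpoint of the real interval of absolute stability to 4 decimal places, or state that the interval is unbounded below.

left endpoint -2.8000.

Set f=λy, z=hλ:
  y_{n+1} = y_n + z·[6/7·y_n + 1/7·y_{n+1}] ⇒ (1 − 1/7z)y_{n+1} = (1 + 6/7z)y_n
  ⇒ R(z) = (1 + 6/7z)/(1 − 1/7z).

Need |R(x)|<1, x<0.
x=-1.79: |R|=0.4255
R=−1: 1+6/7x = −1+1/7x ⇒ -5/7x=2 ⇒ x=2/(-5/7)=-2.8000
Confirm numerically:
  x=-2.645: |R|=0.91965 <1
  x=-1.456: |R|=0.20530 <1
  x=-1.305: |R|=0.09994 <1
  x=-3.374: |R|=1.27665 >1
  x=-2.849: |R|=1.02488 >1
So |R|<1 on (-2.8000, 0).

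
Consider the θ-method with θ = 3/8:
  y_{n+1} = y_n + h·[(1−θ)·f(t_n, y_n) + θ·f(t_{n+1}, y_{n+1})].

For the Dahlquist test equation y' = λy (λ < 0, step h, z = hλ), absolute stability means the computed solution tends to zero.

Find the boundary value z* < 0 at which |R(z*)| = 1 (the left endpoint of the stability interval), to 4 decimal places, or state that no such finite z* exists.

left endpoint -8.0000.

On y'=λy, z=hλ:
  y_{n+1} = y_n + z·[5/8·y_n + 3/8·y_{n+1}] ⇒ (1 − 3/8z)y_{n+1} = (1 + 5/8z)y_n
  Hence R(z) = (1 + 5/8z)/(1 − 3/8z).

Boundary: |R(x)|=1, x<0.
x=-1.37: |R|=0.0950
R=−1: 1+5/8x = −1+3/8x ⇒ -1/4x=2 ⇒ x=2/(-1/4)=-8.0000
Confirm numerically:
  x=-6.984: |R|=0.92981 <1
  x=-5.100: |R|=0.75107 <1
  x=-4.099: |R|=0.61561 <1
  x=-3.559: |R|=0.52444 <1
  x=-8.556: |R|=1.03303 >1
  x=-8.413: |R|=1.02485 >1
Stable set (-8.0000, 0).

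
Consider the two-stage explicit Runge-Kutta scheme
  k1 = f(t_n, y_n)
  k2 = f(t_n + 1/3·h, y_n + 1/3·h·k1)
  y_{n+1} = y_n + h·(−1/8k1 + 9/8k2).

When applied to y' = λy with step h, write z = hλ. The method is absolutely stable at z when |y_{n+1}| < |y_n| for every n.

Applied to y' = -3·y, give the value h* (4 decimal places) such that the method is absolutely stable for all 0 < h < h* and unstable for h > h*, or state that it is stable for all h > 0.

(-2.6667,0); λ=-3 ⇒ h* = (8/3)/3 = 0.8889.

With y'=λy (z=hλ):
  k1=λy_n ⇒ h·k1=z·y_n;  k2=λ(1+1/3z)y_n ⇒ h·k2=z(1+1/3z)y_n
  y_{n+1}/y_n = 1 − 1/8z + 9/8z(1+1/3z) = 1 + z + 3/8z²
  so R(z) = 1 + z + 3/8z².

Need |R(x)|<1, x<0.
x=-0.37: |R|=0.6813
R=1: x+3/8x²=0 ⇒ x=−8/3=-2.6667; min R=1−1/(4·3/8)=0.3333>−1
Confirm numerically:
  x=-2.335: |R|=0.70958 <1
  x=-2.204: |R|=0.61761 <1
  x=-1.599: |R|=0.35980 <1
  x=-1.131: |R|=0.34869 <1
  x=-2.833: |R|=1.17671 >1
  x=-2.829: |R|=1.17222 >1
Stable set (-2.6667, 0).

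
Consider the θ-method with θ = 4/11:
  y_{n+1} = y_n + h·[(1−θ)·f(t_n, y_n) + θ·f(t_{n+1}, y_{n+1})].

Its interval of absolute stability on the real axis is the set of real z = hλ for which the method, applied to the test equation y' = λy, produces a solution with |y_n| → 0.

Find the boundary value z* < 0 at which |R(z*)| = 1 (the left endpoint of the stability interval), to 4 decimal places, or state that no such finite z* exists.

On y'=λy, z=hλ:
  y_{n+1} = y_n + z·[7/11·y_n + 4/11·y_{n+1}] ⇒ (1 − 4/11z)y_{n+1} = (1 + 7/11z)y_n
  R(z) = (1 + 7/11z)/(1 − 4/11z).

Solve |R(x)|<1 on ℝ⁻.
x=-0.89: |R|=0.3276
R=−1: 1+7/11x = −1+4/11x ⇒ -3/11x=2 ⇒ x=2/(-3/11)=-7.3333
Confirm numerically:
  x=-5.629: |R|=0.84745 <1
  x=-3.795: |R|=0.59454 <1
  x=-3.178: |R|=0.47427 <1
  x=-7.667: |R|=1.02402 >1
  x=-7.514: |R|=1.01320 >1
Interval (-7.3333, 0).

z* = -7.3333.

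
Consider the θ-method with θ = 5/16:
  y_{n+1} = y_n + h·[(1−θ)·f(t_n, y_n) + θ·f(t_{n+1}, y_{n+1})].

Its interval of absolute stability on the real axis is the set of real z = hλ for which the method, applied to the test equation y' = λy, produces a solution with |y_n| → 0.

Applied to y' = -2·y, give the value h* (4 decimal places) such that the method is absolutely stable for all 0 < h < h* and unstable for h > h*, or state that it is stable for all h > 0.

(-5.3333,0); λ=-2 ⇒ h* = (16/3)/2 = 2.6667.

Set f=λy, z=hλ:
  y_{n+1} = y_n + z·[11/16·y_n + 5/16·y_{n+1}] ⇒ (1 − 5/16z)y_{n+1} = (1 + 11/16z)y_n
  Hence R(z) = (1 + 11/16z)/(1 − 5/16z).

Solve |R(x)|<1 on ℝ⁻.
x=-1.02: |R|=0.2265
R=−1: 1+11/16x = −1+5/16x ⇒ -3/8x=2 ⇒ x=2/(-3/8)=-5.3333
Confirm numerically:
  x=-2.708: |R|=0.46676 <1
  x=-2.675: |R|=0.45702 <1
  x=-2.646: |R|=0.44837 <1
  x=-5.877: |R|=1.07187 >1
  x=-5.618: |R|=1.03874 >1
  x=-5.391: |R|=1.00805 >1
Stable set (-5.3333, 0).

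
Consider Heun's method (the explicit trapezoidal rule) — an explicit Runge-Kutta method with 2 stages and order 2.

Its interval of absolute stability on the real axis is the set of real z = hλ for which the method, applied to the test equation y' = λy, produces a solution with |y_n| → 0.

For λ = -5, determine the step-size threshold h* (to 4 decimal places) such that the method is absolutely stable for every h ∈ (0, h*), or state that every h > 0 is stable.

On y'=λy, z=hλ:
  order 2, 2-stage ⇒ R(z)=1+z+z^2/2
  (e.g. R(-1.71)=0.75205, |R|=0.75205)

Boundary: |R(x)|=1, x<0.
x=-1.71: |R|=0.7520
|R(-1.8)|=0.8200 |R(-1.45)|=0.6013 |R(-1.25)|=0.5312
Bisect:
  x_lo=-2.6964 |R|=1.9389  x_hi=-0.2252 |R|=0.8002
  mid=-1.46078 |R|=0.60616 →hi
  mid=-2.07860 |R|=1.08169 →lo
  mid=-1.76969 |R|=0.79621 →hi
  mid=-1.92414 |R|=0.92702 →hi
  mid=-2.00137 |R|=1.00137 →lo
  mid=-1.96276 |R|=0.96345 →hi
  mid=-1.98206 |R|=0.98222 →hi
  mid=-1.99172 |R|=0.99175 →hi
  mid=-1.99654 |R|=0.99655 →hi
  mid=-1.99896 |R|=0.99896 →hi
  ...
  [-2.00001,-1.99986] ⇒ x*=-2.0000
Stable set (-2.0000, 0).

(-2.0000,0); λ=-5 ⇒ h* = 0.4000.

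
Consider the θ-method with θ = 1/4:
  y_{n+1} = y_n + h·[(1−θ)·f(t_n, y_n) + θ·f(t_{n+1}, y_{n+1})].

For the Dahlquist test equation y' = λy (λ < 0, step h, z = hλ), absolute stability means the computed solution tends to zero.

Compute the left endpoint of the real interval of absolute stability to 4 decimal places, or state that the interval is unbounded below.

left endpoint -4.0000.

Test eqn y'=λy, z=hλ:
  y_{n+1} = y_n + z·[3/4·y_n + 1/4·y_{n+1}] ⇒ (1 − 1/4z)y_{n+1} = (1 + 3/4z)y_n
  Hence R(z) = (1 + 3/4z)/(1 − 1/4z).

Need |R(x)|<1, x<0.
x=-0.64: |R|=0.4483
R=−1: 1+3/4x = −1+1/4x ⇒ -1/2x=2 ⇒ x=2/(-1/2)=-4.0000
Confirm numerically:
  x=-3.415: |R|=0.84221 <1
  x=-2.648: |R|=0.59326 <1
  x=-2.498: |R|=0.53770 <1
  x=-1.783: |R|=0.23327 <1
  x=-4.556: |R|=1.12997 >1
  x=-4.363: |R|=1.08681 >1
  x=-4.266: |R|=1.06436 >1
Interval (-4.0000, 0).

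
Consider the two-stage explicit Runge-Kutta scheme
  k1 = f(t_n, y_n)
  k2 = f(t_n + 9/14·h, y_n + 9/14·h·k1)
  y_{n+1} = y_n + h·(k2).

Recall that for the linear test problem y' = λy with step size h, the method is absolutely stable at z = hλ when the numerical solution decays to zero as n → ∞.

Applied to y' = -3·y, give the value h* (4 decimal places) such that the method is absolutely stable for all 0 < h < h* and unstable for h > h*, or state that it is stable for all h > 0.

(-1.5556,0); λ=-3 ⇒ h* = (14/9)/3 = 0.5185.

On y'=λy, z=hλ:
  k1=λy_n ⇒ h·k1=z·y_n;  k2=λ(1+9/14z)y_n ⇒ h·k2=z(1+9/14z)y_n
  y_{n+1}/y_n = 1 + z(1+9/14z) = 1 + z + 9/14z²
  Hence R(z) = 1 + z + 9/14z².

Find x<0 with |R(x)|<1.
x=-1.46: |R|=0.9103
R=1: x+9/14x²=0 ⇒ x=−14/9=-1.5556; min R=1−1/(4·9/14)=0.6111>−1
Confirm numerically:
  x=-1.471: |R|=0.92004 <1
  x=-1.354: |R|=0.82456 <1
  x=-1.300: |R|=0.78643 <1
  x=-0.833: |R|=0.61307 <1
  x=-1.999: |R|=1.56986 >1
  x=-1.821: |R|=1.31074 >1
So |R|<1 on (-1.5556, 0).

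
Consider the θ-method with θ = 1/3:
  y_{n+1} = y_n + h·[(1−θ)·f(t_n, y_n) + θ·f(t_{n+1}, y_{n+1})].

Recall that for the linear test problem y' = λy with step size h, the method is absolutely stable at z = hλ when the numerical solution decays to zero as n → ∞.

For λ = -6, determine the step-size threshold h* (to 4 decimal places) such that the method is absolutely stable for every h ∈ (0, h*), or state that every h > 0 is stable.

(-6.0000,0); λ=-6 ⇒ h* = (6)/6 = 1.0000.

Test eqn y'=λy, z=hλ:
  y_{n+1} = y_n + z·[2/3·y_n + 1/3·y_{n+1}] ⇒ (1 − 1/3z)y_{n+1} = (1 + 2/3z)y_n
  so R(z) = (1 + 2/3z)/(1 − 1/3z).

Boundary: |R(x)|=1, x<0.
x=-1.14: |R|=0.1739
R=−1: 1+2/3x = −1+1/3x ⇒ -1/3x=2 ⇒ x=2/(-1/3)=-6.0000
Confirm numerically:
  x=-5.559: |R|=0.94848 <1
  x=-5.260: |R|=0.91041 <1
  x=-2.772: |R|=0.44075 <1
  x=-6.545: |R|=1.05710 >1
  x=-6.330: |R|=1.03537 >1
  x=-6.266: |R|=1.02871 >1
Stable set (-6.0000, 0).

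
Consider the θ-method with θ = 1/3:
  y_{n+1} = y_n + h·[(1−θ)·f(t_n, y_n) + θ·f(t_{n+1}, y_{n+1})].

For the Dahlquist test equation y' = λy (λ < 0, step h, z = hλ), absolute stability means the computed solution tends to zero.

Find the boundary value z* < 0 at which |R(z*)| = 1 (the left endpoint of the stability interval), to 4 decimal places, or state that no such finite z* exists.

left endpoint -6.0000.

Test eqn y'=λy, z=hλ:
  y_{n+1} = y_n + z·[2/3·y_n + 1/3·y_{n+1}] ⇒ (1 − 1/3z)y_{n+1} = (1 + 2/3z)y_n
  so R(z) = (1 + 2/3z)/(1 − 1/3z).

Solve |R(x)|<1 on ℝ⁻.
x=-1.39: |R|=0.0501
R=−1: 1+2/3x = −1+1/3x ⇒ -1/3x=2 ⇒ x=2/(-1/3)=-6.0000
Confirm numerically:
  x=-5.469: |R|=0.93730 <1
  x=-4.592: |R|=0.81454 <1
  x=-3.489: |R|=0.61304 <1
  x=-3.065: |R|=0.51608 <1
  x=-6.486: |R|=1.05123 >1
  x=-6.453: |R|=1.04792 >1
  x=-6.157: |R|=1.01715 >1
So |R|<1 on (-6.0000, 0).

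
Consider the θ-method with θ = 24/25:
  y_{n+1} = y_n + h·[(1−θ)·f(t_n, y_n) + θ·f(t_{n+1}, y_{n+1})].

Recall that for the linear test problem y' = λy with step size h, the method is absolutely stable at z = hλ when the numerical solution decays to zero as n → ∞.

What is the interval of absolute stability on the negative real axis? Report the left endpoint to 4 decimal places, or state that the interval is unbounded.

With y'=λy (z=hλ):
  y_{n+1} = y_n + z·[1/25·y_n + 24/25·y_{n+1}] ⇒ (1 − 24/25z)y_{n+1} = (1 + 1/25z)y_n
  Hence R(z) = (1 + 1/25z)/(1 − 24/25z).

Need |R(x)|<1, x<0.
x=-1.65: |R|=0.3615
x=-2: |R|=0.3151
x=-10: |R|=0.0566
x=-100: |R|=0.0309
θ=24/25≥1/2 ⇒ |1+1/25x|<|1−24/25x| ∀x<0 ⇒ unbounded interval.

interval (−∞, 0).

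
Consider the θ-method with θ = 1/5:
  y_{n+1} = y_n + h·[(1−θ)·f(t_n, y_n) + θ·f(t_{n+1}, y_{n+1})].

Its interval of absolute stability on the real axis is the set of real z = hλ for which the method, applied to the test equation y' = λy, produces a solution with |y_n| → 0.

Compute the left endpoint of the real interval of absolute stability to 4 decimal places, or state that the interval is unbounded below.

z* = -3.3333.

Set f=λy, z=hλ:
  y_{n+1} = y_n + z·[4/5·y_n + 1/5·y_{n+1}] ⇒ (1 − 1/5z)y_{n+1} = (1 + 4/5z)y_n
  R(z) = (1 + 4/5z)/(1 − 1/5z).

Boundary: |R(x)|=1, x<0.
x=-1.14: |R|=0.0717
R=−1: 1+4/5x = −1+1/5x ⇒ -3/5x=2 ⇒ x=2/(-3/5)=-3.3333
Confirm numerically:
  x=-3.127: |R|=0.92383 <1
  x=-2.815: |R|=0.80102 <1
  x=-2.420: |R|=0.63073 <1
  x=-3.798: |R|=1.15845 >1
  x=-3.515: |R|=1.06400 >1
  x=-3.457: |R|=1.04387 >1
So |R|<1 on (-3.3333, 0).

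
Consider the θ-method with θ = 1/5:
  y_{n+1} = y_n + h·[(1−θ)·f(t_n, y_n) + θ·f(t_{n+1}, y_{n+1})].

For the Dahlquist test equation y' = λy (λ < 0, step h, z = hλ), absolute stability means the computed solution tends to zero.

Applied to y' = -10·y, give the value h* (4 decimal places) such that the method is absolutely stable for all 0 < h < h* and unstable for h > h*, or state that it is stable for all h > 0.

(-3.3333,0); λ=-10 ⇒ h* = (10/3)/10 = 0.3333.

With y'=λy (z=hλ):
  y_{n+1} = y_n + z·[4/5·y_n + 1/5·y_{n+1}] ⇒ (1 − 1/5z)y_{n+1} = (1 + 4/5z)y_n
  so R(z) = (1 + 4/5z)/(1 − 1/5z).

Find x<0 with |R(x)|<1.
x=-0.61: |R|=0.4563
R=−1: 1+4/5x = −1+1/5x ⇒ -3/5x=2 ⇒ x=2/(-3/5)=-3.3333
Confirm numerically:
  x=-3.129: |R|=0.92459 <1
  x=-2.765: |R|=0.78042 <1
  x=-1.905: |R|=0.37944 <1
  x=-1.874: |R|=0.36311 <1
  x=-3.827: |R|=1.16778 >1
  x=-3.825: |R|=1.16714 >1
  x=-3.433: |R|=1.03546 >1
Stable set (-3.3333, 0).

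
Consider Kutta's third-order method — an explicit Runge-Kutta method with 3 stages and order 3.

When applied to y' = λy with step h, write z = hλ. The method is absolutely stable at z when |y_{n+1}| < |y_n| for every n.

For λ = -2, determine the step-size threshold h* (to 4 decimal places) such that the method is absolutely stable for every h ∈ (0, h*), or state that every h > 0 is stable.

Set f=λy, z=hλ:
  order 3, 3-stage ⇒ R(z)=1+z+z^2/2+z^3/6
  (e.g. R(-0.71)=0.48240, |R|=0.48240)

Solve |R(x)|<1 on ℝ⁻.
x=-0.71: |R|=0.4824
|R(-2.54)|=1.0454 |R(-2.26)|=0.6301 |R(-0.67)|=0.5043
Bisect:
  x_lo=-3.0163 |R|=2.0410  x_hi=-0.2075 |R|=0.8125
  mid=-1.61190 |R|=0.01080 →hi
  mid=-2.31409 |R|=0.70191 →hi
  mid=-2.66518 |R|=1.26880 →lo
  mid=-2.48964 |R|=0.96240 →hi
  mid=-2.57741 |R|=1.10953 →lo
  mid=-2.53352 |R|=1.03449 →lo
  mid=-2.51158 |R|=0.99808 →hi
  mid=-2.52255 |R|=1.01619 →lo
  mid=-2.51706 |R|=1.00712 →lo
  ...
  [-2.51278,-2.51261] ⇒ x*=-2.5127
Stable set (-2.5127, 0).

(-2.5127,0); λ=-2 ⇒ h* = 1.2564.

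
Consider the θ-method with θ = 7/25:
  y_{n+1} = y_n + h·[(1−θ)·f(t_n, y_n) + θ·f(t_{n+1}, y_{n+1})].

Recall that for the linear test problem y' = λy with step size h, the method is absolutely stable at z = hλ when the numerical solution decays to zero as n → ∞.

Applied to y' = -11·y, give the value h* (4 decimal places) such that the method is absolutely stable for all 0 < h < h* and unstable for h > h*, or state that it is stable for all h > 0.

Test eqn y'=λy, z=hλ:
  y_{n+1} = y_n + z·[18/25·y_n + 7/25·y_{n+1}] ⇒ (1 − 7/25z)y_{n+1} = (1 + 18/25z)y_n
  Hence R(z) = (1 + 18/25z)/(1 − 7/25z).

Find x<0 with |R(x)|<1.
x=-1.46: |R|=0.0363
R=−1: 1+18/25x = −1+7/25x ⇒ -11/25x=2 ⇒ x=2/(-11/25)=-4.5455
Confirm numerically:
  x=-3.149: |R|=0.67347 <1
  x=-3.071: |R|=0.65118 <1
  x=-2.843: |R|=0.58293 <1
  x=-2.443: |R|=0.45068 <1
  x=-4.703: |R|=1.02992 >1
  x=-4.664: |R|=1.02262 >1
Interval (-4.5455, 0).

(-4.5455,0); λ=-11 ⇒ h* = (50/11)/11 = 0.4132.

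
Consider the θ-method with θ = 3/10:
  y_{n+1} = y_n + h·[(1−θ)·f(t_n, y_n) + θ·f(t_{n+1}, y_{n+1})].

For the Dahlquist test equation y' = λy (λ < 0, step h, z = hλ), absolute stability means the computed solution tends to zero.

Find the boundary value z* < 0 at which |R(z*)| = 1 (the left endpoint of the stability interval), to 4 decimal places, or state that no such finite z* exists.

left endpoint -5.0000.

Test eqn y'=λy, z=hλ:
  y_{n+1} = y_n + z·[7/10·y_n + 3/10·y_{n+1}] ⇒ (1 − 3/10z)y_{n+1} = (1 + 7/10z)y_n
  Hence R(z) = (1 + 7/10z)/(1 − 3/10z).

Find x<0 with |R(x)|<1.
x=-0.74: |R|=0.3944
R=−1: 1+7/10x = −1+3/10x ⇒ -2/5x=2 ⇒ x=2/(-2/5)=-5.0000
Confirm numerically:
  x=-4.389: |R|=0.89451 <1
  x=-3.494: |R|=0.70589 <1
  x=-2.399: |R|=0.39501 <1
  x=-5.498: |R|=1.07519 >1
  x=-5.075: |R|=1.01189 >1
Stable set (-5.0000, 0).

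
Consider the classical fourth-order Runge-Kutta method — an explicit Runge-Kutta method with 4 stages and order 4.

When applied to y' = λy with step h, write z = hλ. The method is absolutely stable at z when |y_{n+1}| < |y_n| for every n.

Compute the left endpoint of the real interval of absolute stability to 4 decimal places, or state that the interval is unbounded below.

On y'=λy, z=hλ:
  order 4, 4-stage ⇒ R(z)=1+z+z^2/2+z^3/6+z^4/24
  (e.g. R(-1.21)=0.31611, |R|=0.31611)

Need |R(x)|<1, x<0.
x=-1.21: |R|=0.3161
|R(-2.88)|=1.1524 |R(-1.56)|=0.2708 |R(-1.33)|=0.2927
Bisect:
  x_lo=-3.0933 |R|=1.5728  x_hi=-0.0692 |R|=0.9331
  mid=-1.58128 |R|=0.27047 →hi
  mid=-2.33731 |R|=0.50959 →hi
  mid=-2.71533 |R|=0.89953 →hi
  mid=-2.90433 |R|=1.19482 →lo
  mid=-2.80983 |R|=1.03763 →lo
  mid=-2.76258 |R|=0.96629 →hi
  mid=-2.78620 |R|=1.00137 →lo
  mid=-2.77439 |R|=0.98369 →hi
  mid=-2.78030 |R|=0.99249 →hi
  ...
  [-2.78547,-2.78528] ⇒ x*=-2.7853
Interval (-2.7853, 0).

z* = -2.7853.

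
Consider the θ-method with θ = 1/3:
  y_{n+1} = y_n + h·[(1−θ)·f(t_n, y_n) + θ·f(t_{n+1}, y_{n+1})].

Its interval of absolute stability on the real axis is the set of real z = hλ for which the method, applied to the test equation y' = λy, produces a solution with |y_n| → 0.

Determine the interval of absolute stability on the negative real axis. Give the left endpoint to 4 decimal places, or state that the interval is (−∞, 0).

(-6.0000, 0).

With y'=λy (z=hλ):
  y_{n+1} = y_n + z·[2/3·y_n + 1/3·y_{n+1}] ⇒ (1 − 1/3z)y_{n+1} = (1 + 2/3z)y_n
  ⇒ R(z) = (1 + 2/3z)/(1 − 1/3z).

Need |R(x)|<1, x<0.
x=-0.36: |R|=0.6786
R=−1: 1+2/3x = −1+1/3x ⇒ -1/3x=2 ⇒ x=2/(-1/3)=-6.0000
Confirm numerically:
  x=-5.693: |R|=0.96468 <1
  x=-5.229: |R|=0.90631 <1
  x=-3.984: |R|=0.71134 <1
  x=-6.457: |R|=1.04832 >1
  x=-6.152: |R|=1.01661 >1
Stable set (-6.0000, 0).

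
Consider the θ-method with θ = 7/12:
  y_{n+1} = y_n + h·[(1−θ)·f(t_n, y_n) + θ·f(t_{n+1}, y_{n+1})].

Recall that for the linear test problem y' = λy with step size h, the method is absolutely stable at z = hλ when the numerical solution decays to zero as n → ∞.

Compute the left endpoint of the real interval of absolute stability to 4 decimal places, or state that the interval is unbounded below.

Set f=λy, z=hλ:
  y_{n+1} = y_n + z·[5/12·y_n + 7/12·y_{n+1}] ⇒ (1 − 7/12z)y_{n+1} = (1 + 5/12z)y_n
  Hence R(z) = (1 + 5/12z)/(1 − 7/12z).

Boundary: |R(x)|=1, x<0.
x=-0.63: |R|=0.5393
x=-2: |R|=0.0769
x=-10: |R|=0.4634
x=-100: |R|=0.6854
θ=7/12≥1/2 ⇒ |1+5/12x|<|1−7/12x| ∀x<0 ⇒ interval (−∞,0).

unbounded; (−∞, 0).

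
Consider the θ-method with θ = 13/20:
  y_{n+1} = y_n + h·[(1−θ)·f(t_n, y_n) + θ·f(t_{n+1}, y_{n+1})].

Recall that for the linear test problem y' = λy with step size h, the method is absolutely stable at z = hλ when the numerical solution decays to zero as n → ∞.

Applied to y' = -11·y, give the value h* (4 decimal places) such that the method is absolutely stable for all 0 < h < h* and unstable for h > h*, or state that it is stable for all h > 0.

Set f=λy, z=hλ:
  y_{n+1} = y_n + z·[7/20·y_n + 13/20·y_{n+1}] ⇒ (1 − 13/20z)y_{n+1} = (1 + 7/20z)y_n
  ⇒ R(z) = (1 + 7/20z)/(1 − 13/20z).

Find x<0 with |R(x)|<1.
x=-1.78: |R|=0.1748
x=-2: |R|=0.1304
x=-10: |R|=0.3333
x=-100: |R|=0.5152
θ=13/20≥1/2 ⇒ |1+7/20x|<|1−13/20x| ∀x<0 ⇒ stable on all of ℝ⁻.

unbounded; (−∞, 0). Any h>0 works for λ=-11.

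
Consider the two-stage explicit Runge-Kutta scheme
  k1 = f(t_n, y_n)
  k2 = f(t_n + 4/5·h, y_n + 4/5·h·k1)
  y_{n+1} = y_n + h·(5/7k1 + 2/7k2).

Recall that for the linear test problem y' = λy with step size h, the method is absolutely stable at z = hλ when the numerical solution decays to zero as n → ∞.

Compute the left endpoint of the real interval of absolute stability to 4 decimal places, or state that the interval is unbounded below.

With y'=λy (z=hλ):
  k1=λy_n ⇒ h·k1=z·y_n;  k2=λ(1+4/5z)y_n ⇒ h·k2=z(1+4/5z)y_n
  y_{n+1}/y_n = 1 + 5/7z + 2/7z(1+4/5z) = 1 + z + 8/35z²
  R(z) = 1 + z + 8/35z².

Solve |R(x)|<1 on ℝ⁻.
x=-0.57: |R|=0.5043
R=1: x+8/35x²=0 ⇒ x=−35/8=-4.3750; min R=1−1/(4·8/35)=-0.0938>−1
Confirm numerically:
  x=-3.908: |R|=0.58285 <1
  x=-2.863: |R|=0.01055 <1
  x=-2.537: |R|=0.06583 <1
  x=-1.766: |R|=0.05314 <1
  x=-4.736: |R|=1.39079 >1
  x=-4.729: |R|=1.38264 >1
Interval (-4.3750, 0).

left endpoint -4.3750.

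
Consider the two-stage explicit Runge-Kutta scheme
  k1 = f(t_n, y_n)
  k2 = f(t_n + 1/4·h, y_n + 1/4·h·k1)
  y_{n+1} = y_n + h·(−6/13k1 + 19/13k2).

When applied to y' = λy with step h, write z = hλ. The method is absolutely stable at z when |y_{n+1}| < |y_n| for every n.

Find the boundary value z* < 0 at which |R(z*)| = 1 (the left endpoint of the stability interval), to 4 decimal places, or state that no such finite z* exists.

With y'=λy (z=hλ):
  k1=λy_n ⇒ h·k1=z·y_n;  k2=λ(1+1/4z)y_n ⇒ h·k2=z(1+1/4z)y_n
  y_{n+1}/y_n = 1 − 6/13z + 19/13z(1+1/4z) = 1 + z + 19/52z²
  so R(z) = 1 + z + 19/52z².

Find x<0 with |R(x)|<1.
x=-0.33: |R|=0.7098
R=1: x+19/52x²=0 ⇒ x=−52/19=-2.7368; min R=1−1/(4·19/52)=0.3158>−1
Confirm numerically:
  x=-2.197: |R|=0.56664 <1
  x=-1.862: |R|=0.40480 <1
  x=-1.695: |R|=0.35476 <1
  x=-3.217: |R|=1.56440 >1
  x=-3.144: |R|=1.46773 >1
  x=-3.070: |R|=1.37371 >1
So |R|<1 on (-2.7368, 0).

left endpoint -2.7368.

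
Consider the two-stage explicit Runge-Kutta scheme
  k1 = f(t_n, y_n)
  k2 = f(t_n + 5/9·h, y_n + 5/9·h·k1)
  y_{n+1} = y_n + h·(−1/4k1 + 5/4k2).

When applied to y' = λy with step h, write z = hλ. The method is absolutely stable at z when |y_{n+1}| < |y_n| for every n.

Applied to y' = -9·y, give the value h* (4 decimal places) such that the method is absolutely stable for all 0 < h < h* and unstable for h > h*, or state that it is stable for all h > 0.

On y'=λy, z=hλ:
  k1=λy_n ⇒ h·k1=z·y_n;  k2=λ(1+5/9z)y_n ⇒ h·k2=z(1+5/9z)y_n
  y_{n+1}/y_n = 1 − 1/4z + 5/4z(1+5/9z) = 1 + z + 25/36z²
  R(z) = 1 + z + 25/36z².

Find x<0 with |R(x)|<1.
x=-1.18: |R|=0.7869
R=1: x+25/36x²=0 ⇒ x=−36/25=-1.4400; min R=1−1/(4·25/36)=0.6400>−1
Confirm numerically:
  x=-1.395: |R|=0.95641 <1
  x=-0.995: |R|=0.69252 <1
  x=-0.877: |R|=0.65712 <1
  x=-0.578: |R|=0.65400 <1
  x=-1.985: |R|=1.75127 >1
  x=-1.865: |R|=1.55043 >1
  x=-1.475: |R|=1.03585 >1
So |R|<1 on (-1.4400, 0).

(-1.4400,0); λ=-9 ⇒ h* = (36/25)/9 = 0.1600.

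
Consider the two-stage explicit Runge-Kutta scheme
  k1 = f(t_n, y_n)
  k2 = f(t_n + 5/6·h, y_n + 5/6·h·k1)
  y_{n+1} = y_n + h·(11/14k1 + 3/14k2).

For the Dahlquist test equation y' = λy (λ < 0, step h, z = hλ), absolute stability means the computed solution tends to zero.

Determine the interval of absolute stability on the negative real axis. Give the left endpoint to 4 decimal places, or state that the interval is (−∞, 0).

Set f=λy, z=hλ:
  k1=λy_n ⇒ h·k1=z·y_n;  k2=λ(1+5/6z)y_n ⇒ h·k2=z(1+5/6z)y_n
  y_{n+1}/y_n = 1 + 11/14z + 3/14z(1+5/6z) = 1 + z + 5/28z²
  Hence R(z) = 1 + z + 5/28z².

Find x<0 with |R(x)|<1.
x=-0.47: |R|=0.5694
R=1: x+5/28x²=0 ⇒ x=−28/5=-5.6000; min R=1−1/(4·5/28)=-0.4000>−1
Confirm numerically:
  x=-5.423: |R|=0.82859 <1
  x=-5.378: |R|=0.78680 <1
  x=-2.978: |R|=0.39434 <1
  x=-2.805: |R|=0.40000 <1
  x=-6.047: |R|=1.48268 >1
  x=-5.884: |R|=1.29840 >1
  x=-5.691: |R|=1.09248 >1
Interval (-5.6000, 0).

z∈(-5.6000,0).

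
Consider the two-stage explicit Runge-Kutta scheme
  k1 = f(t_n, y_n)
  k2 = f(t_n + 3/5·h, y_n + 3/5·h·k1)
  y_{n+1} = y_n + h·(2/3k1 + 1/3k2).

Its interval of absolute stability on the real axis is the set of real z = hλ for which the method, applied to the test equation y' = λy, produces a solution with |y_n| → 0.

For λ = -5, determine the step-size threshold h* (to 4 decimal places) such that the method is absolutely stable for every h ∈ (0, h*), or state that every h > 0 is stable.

On y'=λy, z=hλ:
  k1=λy_n ⇒ h·k1=z·y_n;  k2=λ(1+3/5z)y_n ⇒ h·k2=z(1+3/5z)y_n
  y_{n+1}/y_n = 1 + 2/3z + 1/3z(1+3/5z) = 1 + z + 1/5z²
  R(z) = 1 + z + 1/5z².

Need |R(x)|<1, x<0.
x=-0.73: |R|=0.3766
R=1: x+1/5x²=0 ⇒ x=−5=-5.0000; min R=1−1/(4·1/5)=-0.2500>−1
Confirm numerically:
  x=-3.809: |R|=0.09270 <1
  x=-3.511: |R|=0.04558 <1
  x=-3.409: |R|=0.08474 <1
  x=-2.756: |R|=0.23689 <1
  x=-5.471: |R|=1.51537 >1
  x=-5.099: |R|=1.10096 >1
  x=-5.089: |R|=1.09058 >1
Interval (-5.0000, 0).

(-5.0000,0); λ=-5 ⇒ h* = (5)/5 = 1.0000.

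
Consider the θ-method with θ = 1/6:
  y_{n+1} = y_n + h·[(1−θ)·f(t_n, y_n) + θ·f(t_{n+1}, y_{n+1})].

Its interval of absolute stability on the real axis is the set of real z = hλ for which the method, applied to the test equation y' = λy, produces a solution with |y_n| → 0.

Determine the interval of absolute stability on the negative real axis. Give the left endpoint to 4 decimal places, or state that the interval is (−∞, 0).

z∈(-3.0000,0).

On y'=λy, z=hλ:
  y_{n+1} = y_n + z·[5/6·y_n + 1/6·y_{n+1}] ⇒ (1 − 1/6z)y_{n+1} = (1 + 5/6z)y_n
  Hence R(z) = (1 + 5/6z)/(1 − 1/6z).

Need |R(x)|<1, x<0.
x=-0.41: |R|=0.6162
R=−1: 1+5/6x = −1+1/6x ⇒ -2/3x=2 ⇒ x=2/(-2/3)=-3.0000
Confirm numerically:
  x=-2.312: |R|=0.66891 <1
  x=-1.604: |R|=0.26565 <1
  x=-1.264: |R|=0.04405 <1
  x=-3.522: |R|=1.21928 >1
  x=-3.275: |R|=1.11860 >1
  x=-3.197: |R|=1.08568 >1
So |R|<1 on (-3.0000, 0).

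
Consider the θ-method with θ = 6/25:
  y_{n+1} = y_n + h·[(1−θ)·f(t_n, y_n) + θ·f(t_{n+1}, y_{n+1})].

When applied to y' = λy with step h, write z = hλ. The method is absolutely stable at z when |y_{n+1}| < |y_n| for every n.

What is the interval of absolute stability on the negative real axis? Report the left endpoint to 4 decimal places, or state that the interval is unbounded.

On y'=λy, z=hλ:
  y_{n+1} = y_n + z·[19/25·y_n + 6/25·y_{n+1}] ⇒ (1 − 6/25z)y_{n+1} = (1 + 19/25z)y_n
  R(z) = (1 + 19/25z)/(1 − 6/25z).

Need |R(x)|<1, x<0.
x=-1.61: |R|=0.1613
R=−1: 1+19/25x = −1+6/25x ⇒ -13/25x=2 ⇒ x=2/(-13/25)=-3.8462
Confirm numerically:
  x=-3.722: |R|=0.96590 <1
  x=-3.464: |R|=0.89149 <1
  x=-2.286: |R|=0.47613 <1
  x=-1.947: |R|=0.32695 <1
  x=-4.191: |R|=1.08940 >1
  x=-4.031: |R|=1.04886 >1
  x=-3.978: |R|=1.03507 >1
So |R|<1 on (-3.8462, 0).

(-3.8462, 0).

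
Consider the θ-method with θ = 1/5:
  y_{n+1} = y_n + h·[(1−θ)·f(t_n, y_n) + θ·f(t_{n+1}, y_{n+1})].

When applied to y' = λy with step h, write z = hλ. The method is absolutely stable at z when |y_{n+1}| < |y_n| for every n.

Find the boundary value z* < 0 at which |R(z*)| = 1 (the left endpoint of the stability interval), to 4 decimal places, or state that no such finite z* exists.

z* = -3.3333.

With y'=λy (z=hλ):
  y_{n+1} = y_n + z·[4/5·y_n + 1/5·y_{n+1}] ⇒ (1 − 1/5z)y_{n+1} = (1 + 4/5z)y_n
  ⇒ R(z) = (1 + 4/5z)/(1 − 1/5z).

Boundary: |R(x)|=1, x<0.
x=-1.28: |R|=0.0191
R=−1: 1+4/5x = −1+1/5x ⇒ -3/5x=2 ⇒ x=2/(-3/5)=-3.3333
Confirm numerically:
  x=-2.562: |R|=0.69400 <1
  x=-2.286: |R|=0.56876 <1
  x=-2.256: |R|=0.55458 <1
  x=-1.911: |R|=0.38258 <1
  x=-3.606: |R|=1.09505 >1
  x=-3.391: |R|=1.02062 >1
Stable set (-3.3333, 0).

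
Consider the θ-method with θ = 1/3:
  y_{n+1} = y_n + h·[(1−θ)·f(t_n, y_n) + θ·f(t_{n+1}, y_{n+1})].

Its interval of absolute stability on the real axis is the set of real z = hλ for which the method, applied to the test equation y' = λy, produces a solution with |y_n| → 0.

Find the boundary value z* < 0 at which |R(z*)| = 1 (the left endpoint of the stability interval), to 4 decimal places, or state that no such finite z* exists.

Test eqn y'=λy, z=hλ:
  y_{n+1} = y_n + z·[2/3·y_n + 1/3·y_{n+1}] ⇒ (1 − 1/3z)y_{n+1} = (1 + 2/3z)y_n
  R(z) = (1 + 2/3z)/(1 − 1/3z).

Boundary: |R(x)|=1, x<0.
x=-0.91: |R|=0.3018
R=−1: 1+2/3x = −1+1/3x ⇒ -1/3x=2 ⇒ x=2/(-1/3)=-6.0000
Confirm numerically:
  x=-5.022: |R|=0.87809 <1
  x=-4.232: |R|=0.75553 <1
  x=-2.496: |R|=0.36245 <1
  x=-6.295: |R|=1.03174 >1
  x=-6.186: |R|=1.02025 >1
  x=-6.104: |R|=1.01142 >1
So |R|<1 on (-6.0000, 0).

left endpoint -6.0000.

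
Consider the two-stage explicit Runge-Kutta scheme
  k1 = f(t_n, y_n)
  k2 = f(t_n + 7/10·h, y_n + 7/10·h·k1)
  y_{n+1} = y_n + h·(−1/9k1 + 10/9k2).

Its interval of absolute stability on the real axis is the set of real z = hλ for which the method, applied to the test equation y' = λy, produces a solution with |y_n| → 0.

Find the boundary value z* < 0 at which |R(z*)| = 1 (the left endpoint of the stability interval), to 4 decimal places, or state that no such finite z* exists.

Set f=λy, z=hλ:
  k1=λy_n ⇒ h·k1=z·y_n;  k2=λ(1+7/10z)y_n ⇒ h·k2=z(1+7/10z)y_n
  y_{n+1}/y_n = 1 − 1/9z + 10/9z(1+7/10z) = 1 + z + 7/9z²
  so R(z) = 1 + z + 7/9z².

Need |R(x)|<1, x<0.
x=-1.44: |R|=1.1728
R=1: x+7/9x²=0 ⇒ x=−9/7=-1.2857; min R=1−1/(4·7/9)=0.6786>−1
Confirm numerically:
  x=-0.760: |R|=0.68924 <1
  x=-0.759: |R|=0.68906 <1
  x=-0.621: |R|=0.67894 <1
  x=-1.589: |R|=1.37483 >1
  x=-1.475: |R|=1.21715 >1
  x=-1.389: |R|=1.11158 >1
Stable set (-1.2857, 0).

z* = -1.2857.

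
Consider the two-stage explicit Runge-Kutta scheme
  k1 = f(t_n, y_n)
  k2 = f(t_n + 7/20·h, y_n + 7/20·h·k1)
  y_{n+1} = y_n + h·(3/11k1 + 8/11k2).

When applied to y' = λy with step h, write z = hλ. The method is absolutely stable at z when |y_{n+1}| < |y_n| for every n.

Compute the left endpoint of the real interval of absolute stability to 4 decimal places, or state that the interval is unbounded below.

z* = -3.9286.

On y'=λy, z=hλ:
  k1=λy_n ⇒ h·k1=z·y_n;  k2=λ(1+7/20z)y_n ⇒ h·k2=z(1+7/20z)y_n
  y_{n+1}/y_n = 1 + 3/11z + 8/11z(1+7/20z) = 1 + z + 14/55z²
  so R(z) = 1 + z + 14/55z².

Solve |R(x)|<1 on ℝ⁻.
x=-0.45: |R|=0.6015
R=1: x+14/55x²=0 ⇒ x=−55/14=-3.9286; min R=1−1/(4·14/55)=0.0179>−1
Confirm numerically:
  x=-3.281: |R|=0.45917 <1
  x=-3.077: |R|=0.33302 <1
  x=-2.676: |R|=0.14679 <1
  x=-1.818: |R|=0.02330 <1
  x=-4.360: |R|=1.47881 >1
  x=-4.273: |R|=1.37463 >1
So |R|<1 on (-3.9286, 0).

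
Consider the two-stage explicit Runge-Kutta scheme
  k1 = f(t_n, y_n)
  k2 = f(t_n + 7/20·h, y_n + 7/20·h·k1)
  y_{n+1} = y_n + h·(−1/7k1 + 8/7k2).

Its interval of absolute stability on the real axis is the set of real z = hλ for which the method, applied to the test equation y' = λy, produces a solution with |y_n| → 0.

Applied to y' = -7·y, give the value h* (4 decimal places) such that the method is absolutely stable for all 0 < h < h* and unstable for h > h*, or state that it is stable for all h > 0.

(-2.5000,0); λ=-7 ⇒ h* = (5/2)/7 = 0.3571.

Test eqn y'=λy, z=hλ:
  k1=λy_n ⇒ h·k1=z·y_n;  k2=λ(1+7/20z)y_n ⇒ h·k2=z(1+7/20z)y_n
  y_{n+1}/y_n = 1 − 1/7z + 8/7z(1+7/20z) = 1 + z + 2/5z²
  R(z) = 1 + z + 2/5z².

Find x<0 with |R(x)|<1.
x=-1.61: |R|=0.4268
R=1: x+2/5x²=0 ⇒ x=−5/2=-2.5000; min R=1−1/(4·2/5)=0.3750>−1
Confirm numerically:
  x=-2.224: |R|=0.75447 <1
  x=-1.408: |R|=0.38499 <1
  x=-1.027: |R|=0.39489 <1
  x=-3.075: |R|=1.70725 >1
  x=-2.739: |R|=1.26185 >1
  x=-2.580: |R|=1.08256 >1
Interval (-2.5000, 0).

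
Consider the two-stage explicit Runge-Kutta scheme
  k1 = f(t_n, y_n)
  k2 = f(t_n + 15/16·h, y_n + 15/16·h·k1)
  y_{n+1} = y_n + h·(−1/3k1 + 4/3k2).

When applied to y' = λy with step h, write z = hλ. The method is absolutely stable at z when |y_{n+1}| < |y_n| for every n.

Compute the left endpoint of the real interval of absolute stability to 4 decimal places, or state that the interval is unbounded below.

Test eqn y'=λy, z=hλ:
  k1=λy_n ⇒ h·k1=z·y_n;  k2=λ(1+15/16z)y_n ⇒ h·k2=z(1+15/16z)y_n
  y_{n+1}/y_n = 1 − 1/3z + 4/3z(1+15/16z) = 1 + z + 5/4z²
  R(z) = 1 + z + 5/4z².

Need |R(x)|<1, x<0.
x=-1.54: |R|=2.4245
R=1: x+5/4x²=0 ⇒ x=−4/5=-0.8000; min R=1−1/(4·5/4)=0.8000>−1
Confirm numerically:
  x=-0.704: |R|=0.91552 <1
  x=-0.462: |R|=0.80480 <1
  x=-0.331: |R|=0.80595 <1
  x=-0.866: |R|=1.07144 >1
So |R|<1 on (-0.8000, 0).

left endpoint -0.8000.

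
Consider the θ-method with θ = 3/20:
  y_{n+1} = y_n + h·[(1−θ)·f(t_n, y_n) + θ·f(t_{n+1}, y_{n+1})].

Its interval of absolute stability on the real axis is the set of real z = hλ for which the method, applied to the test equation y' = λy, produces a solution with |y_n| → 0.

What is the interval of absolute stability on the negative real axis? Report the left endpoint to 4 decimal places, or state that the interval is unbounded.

z∈(-2.8571,0).

Set f=λy, z=hλ:
  y_{n+1} = y_n + z·[17/20·y_n + 3/20·y_{n+1}] ⇒ (1 − 3/20z)y_{n+1} = (1 + 17/20z)y_n
  so R(z) = (1 + 17/20z)/(1 − 3/20z).

Solve |R(x)|<1 on ℝ⁻.
x=-1.07: |R|=0.0780
R=−1: 1+17/20x = −1+3/20x ⇒ -7/10x=2 ⇒ x=2/(-7/10)=-2.8571
Confirm numerically:
  x=-2.735: |R|=0.93937 <1
  x=-1.574: |R|=0.27336 <1
  x=-1.371: |R|=0.13715 <1
  x=-1.351: |R|=0.12335 <1
  x=-3.429: |R|=1.26434 >1
  x=-3.214: |R|=1.16854 >1
  x=-3.143: |R|=1.13599 >1
Stable set (-2.8571, 0).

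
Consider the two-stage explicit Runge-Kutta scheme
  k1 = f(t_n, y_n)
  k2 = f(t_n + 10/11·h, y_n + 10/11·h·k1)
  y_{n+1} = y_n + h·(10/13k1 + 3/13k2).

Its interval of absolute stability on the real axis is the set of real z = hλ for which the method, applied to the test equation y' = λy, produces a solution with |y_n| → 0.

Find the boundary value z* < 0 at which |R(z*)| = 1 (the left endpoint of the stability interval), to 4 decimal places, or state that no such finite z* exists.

left endpoint -4.7667.

Test eqn y'=λy, z=hλ:
  k1=λy_n ⇒ h·k1=z·y_n;  k2=λ(1+10/11z)y_n ⇒ h·k2=z(1+10/11z)y_n
  y_{n+1}/y_n = 1 + 10/13z + 3/13z(1+10/11z) = 1 + z + 30/143z²
  Hence R(z) = 1 + z + 30/143z².

Boundary: |R(x)|=1, x<0.
x=-1.79: |R|=0.1178
R=1: x+30/143x²=0 ⇒ x=−143/30=-4.7667; min R=1−1/(4·30/143)=-0.1917>−1
Confirm numerically:
  x=-4.701: |R|=0.93524 <1
  x=-4.282: |R|=0.56461 <1
  x=-3.666: |R|=0.15349 <1
  x=-3.639: |R|=0.13911 <1
  x=-5.233: |R|=1.51196 >1
  x=-4.800: |R|=1.03357 >1
Stable set (-4.7667, 0).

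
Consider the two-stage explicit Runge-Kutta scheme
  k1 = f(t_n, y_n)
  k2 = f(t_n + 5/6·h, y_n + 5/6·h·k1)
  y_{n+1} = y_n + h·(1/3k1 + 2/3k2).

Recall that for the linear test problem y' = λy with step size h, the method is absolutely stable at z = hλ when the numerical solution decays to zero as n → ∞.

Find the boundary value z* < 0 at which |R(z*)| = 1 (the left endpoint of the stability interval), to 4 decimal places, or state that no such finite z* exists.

With y'=λy (z=hλ):
  k1=λy_n ⇒ h·k1=z·y_n;  k2=λ(1+5/6z)y_n ⇒ h·k2=z(1+5/6z)y_n
  y_{n+1}/y_n = 1 + 1/3z + 2/3z(1+5/6z) = 1 + z + 5/9z²
  Hence R(z) = 1 + z + 5/9z².

Boundary: |R(x)|=1, x<0.
x=-1.03: |R|=0.5594
R=1: x+5/9x²=0 ⇒ x=−9/5=-1.8000; min R=1−1/(4·5/9)=0.5500>−1
Confirm numerically:
  x=-1.686: |R|=0.89322 <1
  x=-1.056: |R|=0.56352 <1
  x=-1.005: |R|=0.55612 <1
  x=-0.766: |R|=0.55998 <1
  x=-2.323: |R|=1.67496 >1
  x=-2.221: |R|=1.51947 >1
  x=-2.158: |R|=1.42920 >1
Interval (-1.8000, 0).

left endpoint -1.8000.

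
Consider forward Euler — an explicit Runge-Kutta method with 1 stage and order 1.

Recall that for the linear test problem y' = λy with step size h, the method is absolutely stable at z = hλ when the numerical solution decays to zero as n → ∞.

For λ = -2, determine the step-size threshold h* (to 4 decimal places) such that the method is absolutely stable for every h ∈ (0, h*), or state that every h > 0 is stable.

Test eqn y'=λy, z=hλ:
  order 1, 1-stage ⇒ R(z)=1+z
  (e.g. R(-0.48)=0.52000, |R|=0.52000)

Solve |R(x)|<1 on ℝ⁻.
x=-0.48: |R|=0.5200
|R(-1.91)|=0.9100 |R(-1.18)|=0.1800 |R(-0.67)|=0.3300
Bisect:
  x_lo=-2.3716 |R|=1.3716  x_hi=-0.2286 |R|=0.7714
  mid=-1.30008 |R|=0.30008 →hi
  mid=-1.83583 |R|=0.83583 →hi
  mid=-2.10371 |R|=1.10371 →lo
  mid=-1.96977 |R|=0.96977 →hi
  mid=-2.03674 |R|=1.03674 →lo
  mid=-2.00325 |R|=1.00325 →lo
  mid=-1.98651 |R|=0.98651 →hi
  mid=-1.99488 |R|=0.99488 →hi
  mid=-1.99907 |R|=0.99907 →hi
  mid=-2.00116 |R|=1.00116 →lo
  ...
  [-2.00012,-1.99998] ⇒ x*=-2.0000
Stable set (-2.0000, 0).

(-2.0000,0); λ=-2 ⇒ h* = 1.0000.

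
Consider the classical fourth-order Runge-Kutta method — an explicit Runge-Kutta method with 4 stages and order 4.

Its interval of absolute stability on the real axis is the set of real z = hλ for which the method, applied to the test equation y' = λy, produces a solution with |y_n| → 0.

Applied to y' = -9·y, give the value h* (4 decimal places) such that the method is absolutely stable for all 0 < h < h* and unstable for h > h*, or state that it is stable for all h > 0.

(-2.7853,0); λ=-9 ⇒ h* = 0.3095.

With y'=λy (z=hλ):
  order 4, 4-stage ⇒ R(z)=1+z+z^2/2+z^3/6+z^4/24
  (e.g. R(-1.47)=0.27559, |R|=0.27559)

Need |R(x)|<1, x<0.
x=-1.47: |R|=0.2756
|R(-2.6)|=0.7547 |R(-2.28)|=0.4698 |R(-1.66)|=0.2718
Bisect:
  x_lo=-3.1785 |R|=1.7737  x_hi=-0.0582 |R|=0.9435
  mid=-1.61832 |R|=0.27056 →hi
  mid=-2.39840 |R|=0.55708 →hi
  mid=-2.78843 |R|=1.00474 →lo
  mid=-2.59342 |R|=0.74720 →hi
  mid=-2.69092 |R|=0.86680 →hi
  mid=-2.73968 |R|=0.93338 →hi
  mid=-2.76406 |R|=0.96845 →hi
  mid=-2.77625 |R|=0.98644 →hi
  mid=-2.78234 |R|=0.99556 →hi
  mid=-2.78539 |R|=1.00014 →lo
  ...
  [-2.78539,-2.78520] ⇒ x*=-2.7853
Stable set (-2.7853, 0).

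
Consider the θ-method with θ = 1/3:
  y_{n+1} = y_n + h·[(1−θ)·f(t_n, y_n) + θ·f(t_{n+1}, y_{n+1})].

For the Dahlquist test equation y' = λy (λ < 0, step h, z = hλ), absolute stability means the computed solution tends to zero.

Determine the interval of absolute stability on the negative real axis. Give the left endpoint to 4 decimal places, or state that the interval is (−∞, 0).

On y'=λy, z=hλ:
  y_{n+1} = y_n + z·[2/3·y_n + 1/3·y_{n+1}] ⇒ (1 − 1/3z)y_{n+1} = (1 + 2/3z)y_n
  so R(z) = (1 + 2/3z)/(1 − 1/3z).

Find x<0 with |R(x)|<1.
x=-1.19: |R|=0.1480
R=−1: 1+2/3x = −1+1/3x ⇒ -1/3x=2 ⇒ x=2/(-1/3)=-6.0000
Confirm numerically:
  x=-5.913: |R|=0.99024 <1
  x=-5.174: |R|=0.89895 <1
  x=-4.341: |R|=0.77401 <1
  x=-2.810: |R|=0.45095 <1
  x=-6.432: |R|=1.04580 >1
  x=-6.264: |R|=1.02850 >1
  x=-6.104: |R|=1.01142 >1
So |R|<1 on (-6.0000, 0).

z∈(-6.0000,0).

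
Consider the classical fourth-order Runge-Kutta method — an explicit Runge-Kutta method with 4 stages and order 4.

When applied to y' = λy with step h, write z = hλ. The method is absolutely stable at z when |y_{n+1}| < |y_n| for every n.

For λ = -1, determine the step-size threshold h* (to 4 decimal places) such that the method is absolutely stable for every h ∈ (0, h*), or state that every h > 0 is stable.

(-2.7853,0); λ=-1 ⇒ h* = 2.7853.

On y'=λy, z=hλ:
  order 4, 4-stage ⇒ R(z)=1+z+z^2/2+z^3/6+z^4/24
  (e.g. R(-1.11)=0.34136, |R|=0.34136)

Boundary: |R(x)|=1, x<0.
x=-1.11: |R|=0.3414
|R(-2.65)|=0.8145 |R(-1.39)|=0.2840 |R(-0.98)|=0.3818
Bisect:
  x_lo=-3.1611 |R|=1.7312  x_hi=-0.0584 |R|=0.9433
  mid=-1.60976 |R|=0.27046 →hi
  mid=-2.38545 |R|=0.54657 →hi
  mid=-2.77330 |R|=0.98206 →hi
  mid=-2.96722 |R|=1.31077 →lo
  mid=-2.87026 |R|=1.13584 →lo
  mid=-2.82178 |R|=1.05641 →lo
  mid=-2.79754 |R|=1.01862 →lo
  mid=-2.78542 |R|=1.00018 →lo
  mid=-2.77936 |R|=0.99108 →hi
  mid=-2.78239 |R|=0.99563 →hi
  ...
  [-2.78542,-2.78523] ⇒ x*=-2.7853
Stable set (-2.7853, 0).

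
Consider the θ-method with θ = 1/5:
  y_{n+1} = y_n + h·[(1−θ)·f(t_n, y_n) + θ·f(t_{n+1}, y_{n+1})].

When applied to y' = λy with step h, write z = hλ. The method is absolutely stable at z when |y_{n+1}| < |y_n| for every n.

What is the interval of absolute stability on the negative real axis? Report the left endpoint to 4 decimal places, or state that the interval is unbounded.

On y'=λy, z=hλ:
  y_{n+1} = y_n + z·[4/5·y_n + 1/5·y_{n+1}] ⇒ (1 − 1/5z)y_{n+1} = (1 + 4/5z)y_n
  so R(z) = (1 + 4/5z)/(1 − 1/5z).

Solve |R(x)|<1 on ℝ⁻.
x=-0.81: |R|=0.3029
R=−1: 1+4/5x = −1+1/5x ⇒ -3/5x=2 ⇒ x=2/(-3/5)=-3.3333
Confirm numerically:
  x=-2.315: |R|=0.58237 <1
  x=-2.077: |R|=0.46743 <1
  x=-1.491: |R|=0.14851 <1
  x=-3.835: |R|=1.17035 >1
  x=-3.756: |R|=1.14481 >1
  x=-3.670: |R|=1.11649 >1
Stable set (-3.3333, 0).

z∈(-3.3333,0).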